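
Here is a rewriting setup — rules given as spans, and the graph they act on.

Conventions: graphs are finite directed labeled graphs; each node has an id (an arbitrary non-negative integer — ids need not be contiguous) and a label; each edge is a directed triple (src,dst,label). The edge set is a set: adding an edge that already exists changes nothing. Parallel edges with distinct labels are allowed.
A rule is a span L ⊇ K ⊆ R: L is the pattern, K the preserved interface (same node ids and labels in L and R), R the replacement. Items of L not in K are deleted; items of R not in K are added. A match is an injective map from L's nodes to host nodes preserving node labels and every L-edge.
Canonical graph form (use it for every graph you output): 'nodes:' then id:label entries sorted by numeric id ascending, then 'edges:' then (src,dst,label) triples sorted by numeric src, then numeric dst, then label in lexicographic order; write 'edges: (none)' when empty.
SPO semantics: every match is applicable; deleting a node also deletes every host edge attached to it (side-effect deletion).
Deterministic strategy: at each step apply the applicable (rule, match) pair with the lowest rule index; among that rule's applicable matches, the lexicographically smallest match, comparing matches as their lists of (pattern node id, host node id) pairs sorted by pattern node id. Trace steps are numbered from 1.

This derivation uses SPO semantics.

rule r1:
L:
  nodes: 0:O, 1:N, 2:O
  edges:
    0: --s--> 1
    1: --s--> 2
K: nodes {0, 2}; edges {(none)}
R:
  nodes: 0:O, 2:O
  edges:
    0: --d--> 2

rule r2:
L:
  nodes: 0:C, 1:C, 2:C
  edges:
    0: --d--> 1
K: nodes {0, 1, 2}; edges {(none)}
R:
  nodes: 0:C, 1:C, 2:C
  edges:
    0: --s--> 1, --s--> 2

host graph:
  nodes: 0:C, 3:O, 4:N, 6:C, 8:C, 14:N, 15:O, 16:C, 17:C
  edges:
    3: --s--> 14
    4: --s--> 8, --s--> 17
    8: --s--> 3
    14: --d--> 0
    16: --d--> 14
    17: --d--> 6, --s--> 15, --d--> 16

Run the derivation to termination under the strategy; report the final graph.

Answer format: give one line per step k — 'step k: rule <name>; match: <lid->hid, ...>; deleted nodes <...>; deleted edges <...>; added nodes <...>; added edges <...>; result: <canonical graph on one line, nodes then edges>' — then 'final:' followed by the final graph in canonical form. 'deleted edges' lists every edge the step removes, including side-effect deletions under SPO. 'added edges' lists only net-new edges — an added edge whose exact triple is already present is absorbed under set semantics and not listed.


step 1: rule r2; match: 0->17, 1->6, 2->0; deleted nodes (none); deleted edges (17,6,d); added nodes (none); added edges (17,0,s); (17,6,s); result: nodes: 0:C, 3:O, 4:N, 6:C, 8:C, 14:N, 15:O, 16:C, 17:C edges: (3,14,s); (4,8,s); (4,17,s); (8,3,s); (14,0,d); (16,14,d); (17,0,s); (17,6,s); (17,15,s); (17,16,d)
step 2: rule r2; match: 0->17, 1->16, 2->0; deleted nodes (none); deleted edges (17,16,d); added nodes (none); added edges (17,16,s); result: nodes: 0:C, 3:O, 4:N, 6:C, 8:C, 14:N, 15:O, 16:C, 17:C edges: (3,14,s); (4,8,s); (4,17,s); (8,3,s); (14,0,d); (16,14,d); (17,0,s); (17,6,s); (17,15,s); (17,16,s)
final:
nodes: 0:C, 3:O, 4:N, 6:C, 8:C, 14:N, 15:O, 16:C, 17:C
edges: (3,14,s); (4,8,s); (4,17,s); (8,3,s); (14,0,d); (16,14,d); (17,0,s); (17,6,s); (17,15,s); (17,16,s)


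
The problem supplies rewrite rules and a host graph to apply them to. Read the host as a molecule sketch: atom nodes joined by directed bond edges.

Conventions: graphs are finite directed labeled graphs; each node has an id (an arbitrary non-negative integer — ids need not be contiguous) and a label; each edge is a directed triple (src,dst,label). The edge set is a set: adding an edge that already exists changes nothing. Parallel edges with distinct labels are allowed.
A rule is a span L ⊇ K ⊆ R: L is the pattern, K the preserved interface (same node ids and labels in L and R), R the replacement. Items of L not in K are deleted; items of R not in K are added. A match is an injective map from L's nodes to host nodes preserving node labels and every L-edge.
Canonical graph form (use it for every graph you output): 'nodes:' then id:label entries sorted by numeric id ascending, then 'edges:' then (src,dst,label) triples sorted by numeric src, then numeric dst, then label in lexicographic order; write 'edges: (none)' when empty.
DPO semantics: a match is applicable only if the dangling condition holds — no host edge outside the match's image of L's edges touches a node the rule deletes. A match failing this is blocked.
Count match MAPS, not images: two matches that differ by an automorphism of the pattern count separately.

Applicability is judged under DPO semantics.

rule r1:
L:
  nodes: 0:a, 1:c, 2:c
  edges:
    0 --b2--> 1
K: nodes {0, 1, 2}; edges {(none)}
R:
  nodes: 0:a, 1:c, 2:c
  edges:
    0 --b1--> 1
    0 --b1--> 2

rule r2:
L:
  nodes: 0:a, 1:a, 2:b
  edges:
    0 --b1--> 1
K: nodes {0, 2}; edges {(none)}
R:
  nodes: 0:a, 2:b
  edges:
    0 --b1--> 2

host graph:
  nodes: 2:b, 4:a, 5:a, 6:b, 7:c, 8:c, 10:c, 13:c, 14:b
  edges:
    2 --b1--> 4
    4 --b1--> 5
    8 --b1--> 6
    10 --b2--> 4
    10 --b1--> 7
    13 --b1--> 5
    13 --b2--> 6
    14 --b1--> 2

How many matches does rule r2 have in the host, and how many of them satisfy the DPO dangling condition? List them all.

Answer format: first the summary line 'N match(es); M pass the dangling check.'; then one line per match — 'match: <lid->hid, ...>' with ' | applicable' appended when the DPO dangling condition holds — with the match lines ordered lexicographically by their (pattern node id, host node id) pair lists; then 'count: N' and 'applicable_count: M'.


3 match(es); 0 pass the dangling check.
match: 0->4, 1->5, 2->2
match: 0->4, 1->5, 2->6
match: 0->4, 1->5, 2->14
count: 3
applicable_count: 0


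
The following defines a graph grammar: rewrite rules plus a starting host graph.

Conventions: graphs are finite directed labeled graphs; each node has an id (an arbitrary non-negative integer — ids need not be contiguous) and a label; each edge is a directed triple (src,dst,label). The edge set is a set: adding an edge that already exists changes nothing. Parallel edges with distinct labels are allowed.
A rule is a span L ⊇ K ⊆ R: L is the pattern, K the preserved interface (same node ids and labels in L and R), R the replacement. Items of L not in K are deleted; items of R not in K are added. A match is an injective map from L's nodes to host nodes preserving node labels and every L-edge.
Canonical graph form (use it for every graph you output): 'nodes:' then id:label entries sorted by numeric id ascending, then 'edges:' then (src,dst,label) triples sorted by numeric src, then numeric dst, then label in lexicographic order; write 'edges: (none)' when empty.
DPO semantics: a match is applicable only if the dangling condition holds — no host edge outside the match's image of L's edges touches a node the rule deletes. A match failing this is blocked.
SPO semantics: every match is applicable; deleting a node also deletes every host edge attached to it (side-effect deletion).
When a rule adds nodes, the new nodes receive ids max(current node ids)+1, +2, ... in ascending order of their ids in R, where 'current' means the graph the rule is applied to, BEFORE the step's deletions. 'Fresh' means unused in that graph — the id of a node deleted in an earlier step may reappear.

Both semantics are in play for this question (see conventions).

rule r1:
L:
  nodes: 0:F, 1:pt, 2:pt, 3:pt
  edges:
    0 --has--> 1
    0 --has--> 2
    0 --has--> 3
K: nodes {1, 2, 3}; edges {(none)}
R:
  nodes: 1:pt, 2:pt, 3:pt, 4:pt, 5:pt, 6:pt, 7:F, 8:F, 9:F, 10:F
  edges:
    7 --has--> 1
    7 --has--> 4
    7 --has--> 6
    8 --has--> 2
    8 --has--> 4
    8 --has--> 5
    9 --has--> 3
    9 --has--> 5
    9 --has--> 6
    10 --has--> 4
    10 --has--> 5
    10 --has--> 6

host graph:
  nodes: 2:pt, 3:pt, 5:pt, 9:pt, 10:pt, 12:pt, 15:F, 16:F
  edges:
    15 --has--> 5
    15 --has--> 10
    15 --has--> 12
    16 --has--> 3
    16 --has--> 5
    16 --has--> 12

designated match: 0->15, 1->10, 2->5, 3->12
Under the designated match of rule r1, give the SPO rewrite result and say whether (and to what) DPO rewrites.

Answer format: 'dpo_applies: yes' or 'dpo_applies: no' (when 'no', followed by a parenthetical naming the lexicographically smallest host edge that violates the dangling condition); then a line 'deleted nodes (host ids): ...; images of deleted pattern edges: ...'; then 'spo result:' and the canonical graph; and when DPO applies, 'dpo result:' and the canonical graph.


dpo_applies: yes
deleted nodes (host ids): 15; images of deleted pattern edges: (15,5,has); (15,10,has); (15,12,has)
spo result:
nodes: 2:pt, 3:pt, 5:pt, 9:pt, 10:pt, 12:pt, 16:F, 17:pt, 18:pt, 19:pt, 20:F, 21:F, 22:F, 23:F
edges: (16,3,has); (16,5,has); (16,12,has); (20,10,has); (20,17,has); (20,19,has); (21,5,has); (21,17,has); (21,18,has); (22,12,has); (22,18,has); (22,19,has); (23,17,has); (23,18,has); (23,19,has)
dpo result:
nodes: 2:pt, 3:pt, 5:pt, 9:pt, 10:pt, 12:pt, 16:F, 17:pt, 18:pt, 19:pt, 20:F, 21:F, 22:F, 23:F
edges: (16,3,has); (16,5,has); (16,12,has); (20,10,has); (20,17,has); (20,19,has); (21,5,has); (21,17,has); (21,18,has); (22,12,has); (22,18,has); (22,19,has); (23,17,has); (23,18,has); (23,19,has)


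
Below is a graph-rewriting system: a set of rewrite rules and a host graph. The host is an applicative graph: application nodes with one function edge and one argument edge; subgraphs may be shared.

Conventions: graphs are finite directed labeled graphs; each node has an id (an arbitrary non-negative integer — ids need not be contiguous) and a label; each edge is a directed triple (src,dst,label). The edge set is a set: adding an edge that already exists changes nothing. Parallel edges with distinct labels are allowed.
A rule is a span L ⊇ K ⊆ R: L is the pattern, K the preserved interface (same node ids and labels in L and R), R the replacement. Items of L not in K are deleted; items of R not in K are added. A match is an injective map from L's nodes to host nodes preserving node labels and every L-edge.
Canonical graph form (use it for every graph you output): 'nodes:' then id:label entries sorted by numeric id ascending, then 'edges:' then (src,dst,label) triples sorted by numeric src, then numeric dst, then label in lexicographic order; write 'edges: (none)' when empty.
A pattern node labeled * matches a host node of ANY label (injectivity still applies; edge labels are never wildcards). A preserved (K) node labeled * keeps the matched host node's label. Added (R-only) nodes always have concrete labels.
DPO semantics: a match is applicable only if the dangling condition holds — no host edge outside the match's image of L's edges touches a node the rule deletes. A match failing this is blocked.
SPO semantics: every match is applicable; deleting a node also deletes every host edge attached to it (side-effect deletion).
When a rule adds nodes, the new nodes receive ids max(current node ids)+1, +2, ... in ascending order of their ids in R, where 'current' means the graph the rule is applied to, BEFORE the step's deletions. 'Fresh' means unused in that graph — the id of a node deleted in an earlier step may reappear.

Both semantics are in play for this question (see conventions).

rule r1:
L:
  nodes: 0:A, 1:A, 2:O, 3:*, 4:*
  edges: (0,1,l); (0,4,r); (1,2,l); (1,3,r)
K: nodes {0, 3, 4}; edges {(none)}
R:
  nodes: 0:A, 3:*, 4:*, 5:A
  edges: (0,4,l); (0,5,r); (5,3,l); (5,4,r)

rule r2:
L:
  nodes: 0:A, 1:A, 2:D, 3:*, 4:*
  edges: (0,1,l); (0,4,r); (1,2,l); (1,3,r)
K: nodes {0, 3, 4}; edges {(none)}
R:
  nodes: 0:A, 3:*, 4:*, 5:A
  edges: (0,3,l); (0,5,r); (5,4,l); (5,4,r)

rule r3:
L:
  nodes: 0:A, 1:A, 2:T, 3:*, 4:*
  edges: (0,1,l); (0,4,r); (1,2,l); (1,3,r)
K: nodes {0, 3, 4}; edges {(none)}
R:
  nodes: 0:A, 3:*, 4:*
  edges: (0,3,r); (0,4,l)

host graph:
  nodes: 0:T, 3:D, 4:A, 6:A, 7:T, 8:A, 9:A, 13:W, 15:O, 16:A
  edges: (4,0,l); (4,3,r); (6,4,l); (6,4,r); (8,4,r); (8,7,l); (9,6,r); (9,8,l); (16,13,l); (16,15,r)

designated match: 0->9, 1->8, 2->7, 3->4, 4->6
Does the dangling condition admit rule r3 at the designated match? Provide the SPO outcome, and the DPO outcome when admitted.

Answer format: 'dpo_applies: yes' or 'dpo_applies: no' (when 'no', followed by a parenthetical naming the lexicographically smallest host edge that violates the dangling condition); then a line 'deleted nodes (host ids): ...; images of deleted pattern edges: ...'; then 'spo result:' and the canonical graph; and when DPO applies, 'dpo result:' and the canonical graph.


dpo_applies: yes
deleted nodes (host ids): 7, 8; images of deleted pattern edges: (8,4,r); (8,7,l); (9,6,r); (9,8,l)
spo result:
nodes: 0:T, 3:D, 4:A, 6:A, 9:A, 13:W, 15:O, 16:A
edges: (4,0,l); (4,3,r); (6,4,l); (6,4,r); (9,4,r); (9,6,l); (16,13,l); (16,15,r)
dpo result:
nodes: 0:T, 3:D, 4:A, 6:A, 9:A, 13:W, 15:O, 16:A
edges: (4,0,l); (4,3,r); (6,4,l); (6,4,r); (9,4,r); (9,6,l); (16,13,l); (16,15,r)


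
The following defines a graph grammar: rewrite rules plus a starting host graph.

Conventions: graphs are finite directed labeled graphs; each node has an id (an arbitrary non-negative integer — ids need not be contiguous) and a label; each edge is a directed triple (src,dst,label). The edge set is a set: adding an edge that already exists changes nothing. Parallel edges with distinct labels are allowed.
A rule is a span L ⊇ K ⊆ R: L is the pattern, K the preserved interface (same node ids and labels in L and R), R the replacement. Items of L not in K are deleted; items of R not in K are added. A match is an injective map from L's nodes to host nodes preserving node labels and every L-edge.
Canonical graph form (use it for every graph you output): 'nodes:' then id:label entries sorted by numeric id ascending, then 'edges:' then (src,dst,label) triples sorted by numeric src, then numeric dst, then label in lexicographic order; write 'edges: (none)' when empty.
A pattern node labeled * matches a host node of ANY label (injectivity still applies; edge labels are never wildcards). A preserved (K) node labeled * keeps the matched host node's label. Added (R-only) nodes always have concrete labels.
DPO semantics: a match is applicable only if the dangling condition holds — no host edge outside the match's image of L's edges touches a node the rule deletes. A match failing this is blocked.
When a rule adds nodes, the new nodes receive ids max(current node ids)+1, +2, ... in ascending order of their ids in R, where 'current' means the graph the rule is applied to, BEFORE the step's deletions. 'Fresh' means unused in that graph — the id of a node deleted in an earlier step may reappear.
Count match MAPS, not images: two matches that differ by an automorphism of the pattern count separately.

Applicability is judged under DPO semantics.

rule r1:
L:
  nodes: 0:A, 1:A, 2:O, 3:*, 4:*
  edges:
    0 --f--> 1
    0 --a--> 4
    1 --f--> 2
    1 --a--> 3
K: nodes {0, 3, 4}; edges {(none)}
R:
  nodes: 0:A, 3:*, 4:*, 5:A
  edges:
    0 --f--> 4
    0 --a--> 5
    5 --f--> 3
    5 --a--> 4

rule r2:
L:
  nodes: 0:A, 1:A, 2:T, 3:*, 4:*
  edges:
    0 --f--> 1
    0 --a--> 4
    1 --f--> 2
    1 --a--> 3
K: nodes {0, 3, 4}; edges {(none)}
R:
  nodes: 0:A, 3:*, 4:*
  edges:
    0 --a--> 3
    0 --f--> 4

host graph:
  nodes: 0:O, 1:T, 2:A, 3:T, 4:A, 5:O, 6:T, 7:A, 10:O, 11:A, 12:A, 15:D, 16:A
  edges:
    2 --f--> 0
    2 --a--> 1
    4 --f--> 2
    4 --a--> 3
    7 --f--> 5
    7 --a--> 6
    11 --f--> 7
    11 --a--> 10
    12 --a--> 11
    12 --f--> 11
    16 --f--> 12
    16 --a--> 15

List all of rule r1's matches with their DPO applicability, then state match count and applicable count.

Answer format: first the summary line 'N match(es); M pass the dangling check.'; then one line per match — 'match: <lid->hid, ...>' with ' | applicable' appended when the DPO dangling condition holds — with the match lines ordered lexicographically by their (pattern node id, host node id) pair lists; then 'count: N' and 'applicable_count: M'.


2 match(es); 2 pass the dangling check.
match: 0->4, 1->2, 2->0, 3->1, 4->3 | applicable
match: 0->11, 1->7, 2->5, 3->6, 4->10 | applicable
count: 2
applicable_count: 2


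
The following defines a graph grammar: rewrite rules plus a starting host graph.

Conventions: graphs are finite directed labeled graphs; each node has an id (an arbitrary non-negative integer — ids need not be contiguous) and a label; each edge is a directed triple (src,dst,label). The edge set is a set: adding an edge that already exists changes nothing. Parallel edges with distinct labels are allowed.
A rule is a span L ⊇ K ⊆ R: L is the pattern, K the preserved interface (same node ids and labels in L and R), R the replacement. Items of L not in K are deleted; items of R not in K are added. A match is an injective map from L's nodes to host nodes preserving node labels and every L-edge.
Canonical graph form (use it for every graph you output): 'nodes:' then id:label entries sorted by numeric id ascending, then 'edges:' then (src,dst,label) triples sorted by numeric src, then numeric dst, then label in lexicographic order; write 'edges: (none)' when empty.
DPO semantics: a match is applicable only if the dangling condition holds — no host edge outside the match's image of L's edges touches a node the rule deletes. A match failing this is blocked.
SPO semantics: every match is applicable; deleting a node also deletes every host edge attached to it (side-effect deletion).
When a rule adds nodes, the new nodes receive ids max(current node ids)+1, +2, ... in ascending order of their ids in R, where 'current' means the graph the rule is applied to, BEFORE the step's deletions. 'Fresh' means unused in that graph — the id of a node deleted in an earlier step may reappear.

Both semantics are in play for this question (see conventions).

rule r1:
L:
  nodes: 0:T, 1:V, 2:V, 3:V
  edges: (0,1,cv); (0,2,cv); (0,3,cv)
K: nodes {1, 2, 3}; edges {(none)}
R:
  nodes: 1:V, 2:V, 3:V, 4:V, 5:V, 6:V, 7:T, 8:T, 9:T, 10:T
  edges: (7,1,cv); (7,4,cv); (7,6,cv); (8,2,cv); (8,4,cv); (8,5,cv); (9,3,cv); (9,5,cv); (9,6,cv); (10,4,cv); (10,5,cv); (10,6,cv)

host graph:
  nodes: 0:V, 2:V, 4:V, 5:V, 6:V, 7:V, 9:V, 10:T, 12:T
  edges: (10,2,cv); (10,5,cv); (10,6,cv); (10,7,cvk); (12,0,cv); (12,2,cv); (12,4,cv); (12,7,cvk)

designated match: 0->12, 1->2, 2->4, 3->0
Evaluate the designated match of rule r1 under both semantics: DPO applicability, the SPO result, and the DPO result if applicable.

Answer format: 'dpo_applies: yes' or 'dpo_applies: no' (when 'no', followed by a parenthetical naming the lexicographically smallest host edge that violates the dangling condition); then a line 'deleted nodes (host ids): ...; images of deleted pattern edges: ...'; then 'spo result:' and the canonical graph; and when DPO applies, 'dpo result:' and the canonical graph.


dpo_applies: no
(the rule deletes node 12, which keeps host edge (12,7,cvk) outside the match image — the dangling condition fails, DPO blocks; SPO proceeds and side-deletes such edges)
deleted nodes (host ids): 12; images of deleted pattern edges: (12,0,cv); (12,2,cv); (12,4,cv)
spo result:
nodes: 0:V, 2:V, 4:V, 5:V, 6:V, 7:V, 9:V, 10:T, 13:V, 14:V, 15:V, 16:T, 17:T, 18:T, 19:T
edges: (10,2,cv); (10,5,cv); (10,6,cv); (10,7,cvk); (16,2,cv); (16,13,cv); (16,15,cv); (17,4,cv); (17,13,cv); (17,14,cv); (18,0,cv); (18,14,cv); (18,15,cv); (19,13,cv); (19,14,cv); (19,15,cv)


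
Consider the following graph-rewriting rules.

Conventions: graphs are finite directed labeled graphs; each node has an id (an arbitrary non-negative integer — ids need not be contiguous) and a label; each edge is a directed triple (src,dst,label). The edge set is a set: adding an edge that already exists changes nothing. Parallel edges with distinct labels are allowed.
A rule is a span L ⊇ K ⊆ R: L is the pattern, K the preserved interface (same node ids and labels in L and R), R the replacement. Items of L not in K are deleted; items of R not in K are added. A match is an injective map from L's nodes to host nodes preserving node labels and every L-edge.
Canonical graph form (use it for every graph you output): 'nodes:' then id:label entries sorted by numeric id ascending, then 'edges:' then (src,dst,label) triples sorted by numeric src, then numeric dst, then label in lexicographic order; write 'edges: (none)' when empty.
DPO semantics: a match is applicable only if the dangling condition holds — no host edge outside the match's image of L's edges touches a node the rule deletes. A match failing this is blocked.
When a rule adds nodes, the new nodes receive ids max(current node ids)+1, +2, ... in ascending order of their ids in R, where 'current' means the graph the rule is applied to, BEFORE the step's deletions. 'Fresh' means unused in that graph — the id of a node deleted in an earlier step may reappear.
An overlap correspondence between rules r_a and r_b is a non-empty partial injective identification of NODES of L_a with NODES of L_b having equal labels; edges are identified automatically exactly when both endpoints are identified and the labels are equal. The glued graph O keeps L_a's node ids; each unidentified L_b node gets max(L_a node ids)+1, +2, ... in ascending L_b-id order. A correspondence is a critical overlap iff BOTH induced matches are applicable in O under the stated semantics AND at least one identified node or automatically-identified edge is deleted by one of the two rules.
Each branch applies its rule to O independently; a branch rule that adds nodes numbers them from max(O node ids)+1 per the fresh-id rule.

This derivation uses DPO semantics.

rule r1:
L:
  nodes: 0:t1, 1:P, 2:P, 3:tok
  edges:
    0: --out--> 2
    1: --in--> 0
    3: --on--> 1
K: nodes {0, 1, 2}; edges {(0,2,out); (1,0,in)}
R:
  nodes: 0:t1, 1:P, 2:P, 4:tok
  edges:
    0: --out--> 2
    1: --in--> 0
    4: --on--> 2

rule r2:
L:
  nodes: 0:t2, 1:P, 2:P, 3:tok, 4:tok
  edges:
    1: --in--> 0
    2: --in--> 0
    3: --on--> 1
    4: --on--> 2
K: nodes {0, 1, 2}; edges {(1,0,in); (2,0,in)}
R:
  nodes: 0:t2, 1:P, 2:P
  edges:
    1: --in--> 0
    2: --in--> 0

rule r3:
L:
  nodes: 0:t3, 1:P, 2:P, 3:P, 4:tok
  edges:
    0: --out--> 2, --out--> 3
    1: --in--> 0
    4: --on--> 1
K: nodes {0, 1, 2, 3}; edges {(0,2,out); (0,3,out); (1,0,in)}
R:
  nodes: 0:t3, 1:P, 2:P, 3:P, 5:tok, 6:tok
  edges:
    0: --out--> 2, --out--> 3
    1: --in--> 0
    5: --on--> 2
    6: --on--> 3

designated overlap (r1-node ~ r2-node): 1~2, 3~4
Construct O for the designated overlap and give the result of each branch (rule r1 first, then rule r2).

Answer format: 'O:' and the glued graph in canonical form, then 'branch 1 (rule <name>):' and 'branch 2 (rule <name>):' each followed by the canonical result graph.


O:
nodes: 0:t1, 1:P, 2:P, 3:tok, 4:t2, 5:P, 6:tok
edges: (0,2,out); (1,0,in); (1,4,in); (3,1,on); (5,4,in); (6,5,on)
branch 1 (rule r1):
nodes: 0:t1, 1:P, 2:P, 4:t2, 5:P, 6:tok, 7:tok
edges: (0,2,out); (1,0,in); (1,4,in); (5,4,in); (6,5,on); (7,2,on)
branch 2 (rule r2):
nodes: 0:t1, 1:P, 2:P, 4:t2, 5:P
edges: (0,2,out); (1,0,in); (1,4,in); (5,4,in)


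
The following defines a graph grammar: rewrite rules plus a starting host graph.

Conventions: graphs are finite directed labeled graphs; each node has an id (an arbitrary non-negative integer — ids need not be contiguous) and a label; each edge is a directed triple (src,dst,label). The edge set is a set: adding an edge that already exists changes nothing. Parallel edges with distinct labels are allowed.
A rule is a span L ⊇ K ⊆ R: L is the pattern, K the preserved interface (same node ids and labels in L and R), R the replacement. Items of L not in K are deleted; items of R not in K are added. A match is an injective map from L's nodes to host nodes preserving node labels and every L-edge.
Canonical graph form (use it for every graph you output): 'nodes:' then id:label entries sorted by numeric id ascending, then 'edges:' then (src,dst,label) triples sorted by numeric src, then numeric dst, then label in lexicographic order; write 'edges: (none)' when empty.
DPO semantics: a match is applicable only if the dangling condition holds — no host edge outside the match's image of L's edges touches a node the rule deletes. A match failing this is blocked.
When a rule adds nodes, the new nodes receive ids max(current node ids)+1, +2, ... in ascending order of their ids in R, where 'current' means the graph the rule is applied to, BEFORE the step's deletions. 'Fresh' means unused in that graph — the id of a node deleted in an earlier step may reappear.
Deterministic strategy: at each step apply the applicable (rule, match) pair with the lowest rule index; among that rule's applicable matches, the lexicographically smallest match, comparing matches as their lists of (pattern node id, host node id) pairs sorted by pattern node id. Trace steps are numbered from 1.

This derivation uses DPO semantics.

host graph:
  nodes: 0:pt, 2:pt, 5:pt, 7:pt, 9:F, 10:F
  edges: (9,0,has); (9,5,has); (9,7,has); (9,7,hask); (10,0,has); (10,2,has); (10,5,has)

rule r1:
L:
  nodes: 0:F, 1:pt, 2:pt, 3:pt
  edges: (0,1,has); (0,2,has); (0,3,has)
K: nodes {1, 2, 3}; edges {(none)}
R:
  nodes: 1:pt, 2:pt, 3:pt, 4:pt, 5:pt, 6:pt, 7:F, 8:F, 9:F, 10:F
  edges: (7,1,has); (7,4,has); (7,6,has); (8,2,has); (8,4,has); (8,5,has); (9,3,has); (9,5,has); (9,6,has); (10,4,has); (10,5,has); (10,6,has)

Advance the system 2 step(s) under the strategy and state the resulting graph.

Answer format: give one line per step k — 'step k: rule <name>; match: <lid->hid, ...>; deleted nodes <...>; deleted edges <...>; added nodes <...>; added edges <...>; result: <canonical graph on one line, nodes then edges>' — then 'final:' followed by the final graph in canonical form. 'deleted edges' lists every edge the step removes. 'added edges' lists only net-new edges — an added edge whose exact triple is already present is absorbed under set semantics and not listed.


step 1: rule r1; match: 0->10, 1->0, 2->2, 3->5; deleted nodes 10; deleted edges (10,0,has); (10,2,has); (10,5,has); added nodes 11, 12, 13, 14, 15, 16, 17; added edges (14,0,has); (14,11,has); (14,13,has); (15,2,has); (15,11,has); (15,12,has); (16,5,has); (16,12,has); (16,13,has); (17,11,has); (17,12,has); (17,13,has); result: nodes: 0:pt, 2:pt, 5:pt, 7:pt, 9:F, 11:pt, 12:pt, 13:pt, 14:F, 15:F, 16:F, 17:F edges: (9,0,has); (9,5,has); (9,7,has); (9,7,hask); (14,0,has); (14,11,has); (14,13,has); (15,2,has); (15,11,has); (15,12,has); (16,5,has); (16,12,has); (16,13,has); (17,11,has); (17,12,has); (17,13,has)
step 2: rule r1; match: 0->14, 1->0, 2->11, 3->13; deleted nodes 14; deleted edges (14,0,has); (14,11,has); (14,13,has); added nodes 18, 19, 20, 21, 22, 23, 24; added edges (21,0,has); (21,18,has); (21,20,has); (22,11,has); (22,18,has); (22,19,has); (23,13,has); (23,19,has); (23,20,has); (24,18,has); (24,19,has); (24,20,has); result: nodes: 0:pt, 2:pt, 5:pt, 7:pt, 9:F, 11:pt, 12:pt, 13:pt, 15:F, 16:F, 17:F, 18:pt, 19:pt, 20:pt, 21:F, 22:F, 23:F, 24:F edges: (9,0,has); (9,5,has); (9,7,has); (9,7,hask); (15,2,has); (15,11,has); (15,12,has); (16,5,has); (16,12,has); (16,13,has); (17,11,has); (17,12,has); (17,13,has); (21,0,has); (21,18,has); (21,20,has); (22,11,has); (22,18,has); (22,19,has); (23,13,has); (23,19,has); (23,20,has); (24,18,has); (24,19,has); (24,20,has)
final:
nodes: 0:pt, 2:pt, 5:pt, 7:pt, 9:F, 11:pt, 12:pt, 13:pt, 15:F, 16:F, 17:F, 18:pt, 19:pt, 20:pt, 21:F, 22:F, 23:F, 24:F
edges: (9,0,has); (9,5,has); (9,7,has); (9,7,hask); (15,2,has); (15,11,has); (15,12,has); (16,5,has); (16,12,has); (16,13,has); (17,11,has); (17,12,has); (17,13,has); (21,0,has); (21,18,has); (21,20,has); (22,11,has); (22,18,has); (22,19,has); (23,13,has); (23,19,has); (23,20,has); (24,18,has); (24,19,has); (24,20,has)


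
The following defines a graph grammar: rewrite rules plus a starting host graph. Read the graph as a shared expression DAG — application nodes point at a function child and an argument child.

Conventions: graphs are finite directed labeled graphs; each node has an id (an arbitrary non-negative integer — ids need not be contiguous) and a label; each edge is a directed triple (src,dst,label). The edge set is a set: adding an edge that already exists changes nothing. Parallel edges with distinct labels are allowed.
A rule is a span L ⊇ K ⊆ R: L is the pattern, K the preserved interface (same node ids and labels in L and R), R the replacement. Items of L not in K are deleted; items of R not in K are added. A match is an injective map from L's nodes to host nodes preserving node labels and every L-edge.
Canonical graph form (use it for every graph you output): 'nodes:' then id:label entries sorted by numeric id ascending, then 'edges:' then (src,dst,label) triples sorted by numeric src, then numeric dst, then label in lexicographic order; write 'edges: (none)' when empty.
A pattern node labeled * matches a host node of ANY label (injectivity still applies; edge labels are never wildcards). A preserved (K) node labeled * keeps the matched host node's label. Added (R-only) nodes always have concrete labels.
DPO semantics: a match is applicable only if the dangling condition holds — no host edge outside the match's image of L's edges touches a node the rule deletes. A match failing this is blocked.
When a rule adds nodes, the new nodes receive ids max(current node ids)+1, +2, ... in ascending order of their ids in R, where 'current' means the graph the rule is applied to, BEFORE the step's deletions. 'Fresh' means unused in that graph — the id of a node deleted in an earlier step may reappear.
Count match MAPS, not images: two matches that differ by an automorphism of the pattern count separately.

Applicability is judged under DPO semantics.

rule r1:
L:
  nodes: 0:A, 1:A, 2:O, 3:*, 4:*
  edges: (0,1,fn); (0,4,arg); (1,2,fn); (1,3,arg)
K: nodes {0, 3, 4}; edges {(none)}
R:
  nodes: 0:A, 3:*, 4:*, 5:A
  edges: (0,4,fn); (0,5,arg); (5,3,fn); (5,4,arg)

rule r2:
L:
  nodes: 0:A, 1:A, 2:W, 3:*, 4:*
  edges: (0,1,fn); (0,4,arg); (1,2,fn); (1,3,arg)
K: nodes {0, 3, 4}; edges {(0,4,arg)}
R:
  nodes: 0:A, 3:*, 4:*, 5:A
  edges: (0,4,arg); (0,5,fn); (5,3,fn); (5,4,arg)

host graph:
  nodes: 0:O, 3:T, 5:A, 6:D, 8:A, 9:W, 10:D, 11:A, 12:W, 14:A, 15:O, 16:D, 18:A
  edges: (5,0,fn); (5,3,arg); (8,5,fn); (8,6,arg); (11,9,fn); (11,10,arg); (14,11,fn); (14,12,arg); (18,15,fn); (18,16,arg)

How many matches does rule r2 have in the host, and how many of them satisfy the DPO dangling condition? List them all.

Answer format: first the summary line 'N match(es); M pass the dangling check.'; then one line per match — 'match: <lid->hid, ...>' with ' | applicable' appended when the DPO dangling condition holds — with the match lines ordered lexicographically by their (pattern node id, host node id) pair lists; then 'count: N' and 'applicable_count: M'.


1 match(es); 1 pass the dangling check.
match: 0->14, 1->11, 2->9, 3->10, 4->12 | applicable
count: 1
applicable_count: 1


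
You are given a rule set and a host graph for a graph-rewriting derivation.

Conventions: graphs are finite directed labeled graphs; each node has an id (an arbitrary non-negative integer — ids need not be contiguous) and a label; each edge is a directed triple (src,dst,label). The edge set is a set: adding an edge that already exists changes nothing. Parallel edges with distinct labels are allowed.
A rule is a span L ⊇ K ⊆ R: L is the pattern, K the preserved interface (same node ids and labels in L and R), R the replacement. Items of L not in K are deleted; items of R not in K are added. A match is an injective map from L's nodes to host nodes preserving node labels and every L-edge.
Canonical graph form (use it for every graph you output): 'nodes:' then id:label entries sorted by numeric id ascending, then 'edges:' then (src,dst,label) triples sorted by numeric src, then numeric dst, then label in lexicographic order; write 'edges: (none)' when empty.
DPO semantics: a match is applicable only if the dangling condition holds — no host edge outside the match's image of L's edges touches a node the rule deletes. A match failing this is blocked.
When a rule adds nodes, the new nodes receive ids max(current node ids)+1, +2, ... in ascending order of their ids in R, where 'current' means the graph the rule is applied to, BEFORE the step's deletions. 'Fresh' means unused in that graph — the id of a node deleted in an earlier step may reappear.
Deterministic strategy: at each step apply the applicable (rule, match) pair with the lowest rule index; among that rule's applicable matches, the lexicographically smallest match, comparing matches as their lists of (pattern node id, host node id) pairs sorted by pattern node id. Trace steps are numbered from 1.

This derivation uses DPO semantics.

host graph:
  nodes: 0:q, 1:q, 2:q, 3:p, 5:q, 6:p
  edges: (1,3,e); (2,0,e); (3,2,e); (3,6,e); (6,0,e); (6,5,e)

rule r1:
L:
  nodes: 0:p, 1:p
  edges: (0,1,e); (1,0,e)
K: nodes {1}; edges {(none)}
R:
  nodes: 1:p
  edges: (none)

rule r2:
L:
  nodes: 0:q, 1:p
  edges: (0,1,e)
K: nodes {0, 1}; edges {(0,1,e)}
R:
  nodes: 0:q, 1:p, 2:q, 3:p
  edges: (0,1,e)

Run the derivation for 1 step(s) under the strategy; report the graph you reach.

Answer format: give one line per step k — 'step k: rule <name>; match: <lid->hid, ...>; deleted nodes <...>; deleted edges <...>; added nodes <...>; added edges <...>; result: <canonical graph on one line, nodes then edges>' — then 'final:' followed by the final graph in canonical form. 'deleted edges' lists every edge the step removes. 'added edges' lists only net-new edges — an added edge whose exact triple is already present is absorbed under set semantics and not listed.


step 1: rule r2; match: 0->1, 1->3; deleted nodes (none); deleted edges (none); added nodes 7, 8; added edges (none); result: nodes: 0:q, 1:q, 2:q, 3:p, 5:q, 6:p, 7:q, 8:p edges: (1,3,e); (2,0,e); (3,2,e); (3,6,e); (6,0,e); (6,5,e)
final:
nodes: 0:q, 1:q, 2:q, 3:p, 5:q, 6:p, 7:q, 8:p
edges: (1,3,e); (2,0,e); (3,2,e); (3,6,e); (6,0,e); (6,5,e)


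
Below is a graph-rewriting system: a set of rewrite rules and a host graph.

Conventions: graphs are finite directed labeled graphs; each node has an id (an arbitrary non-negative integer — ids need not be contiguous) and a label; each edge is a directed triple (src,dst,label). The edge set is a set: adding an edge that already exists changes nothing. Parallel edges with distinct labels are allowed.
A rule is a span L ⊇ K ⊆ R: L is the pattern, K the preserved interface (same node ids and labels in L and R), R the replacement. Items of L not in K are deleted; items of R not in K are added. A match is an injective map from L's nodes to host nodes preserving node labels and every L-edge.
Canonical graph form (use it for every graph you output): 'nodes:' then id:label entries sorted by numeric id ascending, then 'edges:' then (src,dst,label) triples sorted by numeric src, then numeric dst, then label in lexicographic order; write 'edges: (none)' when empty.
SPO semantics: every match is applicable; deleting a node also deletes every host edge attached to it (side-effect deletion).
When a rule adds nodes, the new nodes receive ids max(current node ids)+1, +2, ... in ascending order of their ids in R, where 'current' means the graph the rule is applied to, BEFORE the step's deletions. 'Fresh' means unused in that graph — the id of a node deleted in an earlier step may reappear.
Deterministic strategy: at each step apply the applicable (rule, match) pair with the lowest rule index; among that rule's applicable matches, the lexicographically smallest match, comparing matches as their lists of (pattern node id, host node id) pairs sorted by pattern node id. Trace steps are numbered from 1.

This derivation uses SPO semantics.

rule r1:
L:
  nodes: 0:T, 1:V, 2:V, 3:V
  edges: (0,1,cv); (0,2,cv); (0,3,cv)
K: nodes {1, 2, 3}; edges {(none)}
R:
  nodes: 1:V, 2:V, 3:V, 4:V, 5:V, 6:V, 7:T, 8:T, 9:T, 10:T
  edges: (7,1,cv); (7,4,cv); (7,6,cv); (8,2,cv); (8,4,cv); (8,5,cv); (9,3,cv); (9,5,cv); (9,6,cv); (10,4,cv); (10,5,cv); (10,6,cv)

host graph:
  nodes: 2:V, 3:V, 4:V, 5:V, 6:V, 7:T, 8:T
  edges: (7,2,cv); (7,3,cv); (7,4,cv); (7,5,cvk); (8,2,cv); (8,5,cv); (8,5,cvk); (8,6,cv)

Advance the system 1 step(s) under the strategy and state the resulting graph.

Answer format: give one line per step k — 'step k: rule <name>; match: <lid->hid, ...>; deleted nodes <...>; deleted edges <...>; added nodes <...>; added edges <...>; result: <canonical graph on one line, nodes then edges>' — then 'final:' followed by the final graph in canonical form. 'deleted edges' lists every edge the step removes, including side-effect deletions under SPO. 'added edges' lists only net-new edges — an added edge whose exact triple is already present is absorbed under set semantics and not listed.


step 1: rule r1; match: 0->7, 1->2, 2->3, 3->4; deleted nodes 7; deleted edges (7,2,cv); (7,3,cv); (7,4,cv); (7,5,cvk); added nodes 9, 10, 11, 12, 13, 14, 15; added edges (12,2,cv); (12,9,cv); (12,11,cv); (13,3,cv); (13,9,cv); (13,10,cv); (14,4,cv); (14,10,cv); (14,11,cv); (15,9,cv); (15,10,cv); (15,11,cv); result: nodes: 2:V, 3:V, 4:V, 5:V, 6:V, 8:T, 9:V, 10:V, 11:V, 12:T, 13:T, 14:T, 15:T edges: (8,2,cv); (8,5,cv); (8,5,cvk); (8,6,cv); (12,2,cv); (12,9,cv); (12,11,cv); (13,3,cv); (13,9,cv); (13,10,cv); (14,4,cv); (14,10,cv); (14,11,cv); (15,9,cv); (15,10,cv); (15,11,cv)
final:
nodes: 2:V, 3:V, 4:V, 5:V, 6:V, 8:T, 9:V, 10:V, 11:V, 12:T, 13:T, 14:T, 15:T
edges: (8,2,cv); (8,5,cv); (8,5,cvk); (8,6,cv); (12,2,cv); (12,9,cv); (12,11,cv); (13,3,cv); (13,9,cv); (13,10,cv); (14,4,cv); (14,10,cv); (14,11,cv); (15,9,cv); (15,10,cv); (15,11,cv)


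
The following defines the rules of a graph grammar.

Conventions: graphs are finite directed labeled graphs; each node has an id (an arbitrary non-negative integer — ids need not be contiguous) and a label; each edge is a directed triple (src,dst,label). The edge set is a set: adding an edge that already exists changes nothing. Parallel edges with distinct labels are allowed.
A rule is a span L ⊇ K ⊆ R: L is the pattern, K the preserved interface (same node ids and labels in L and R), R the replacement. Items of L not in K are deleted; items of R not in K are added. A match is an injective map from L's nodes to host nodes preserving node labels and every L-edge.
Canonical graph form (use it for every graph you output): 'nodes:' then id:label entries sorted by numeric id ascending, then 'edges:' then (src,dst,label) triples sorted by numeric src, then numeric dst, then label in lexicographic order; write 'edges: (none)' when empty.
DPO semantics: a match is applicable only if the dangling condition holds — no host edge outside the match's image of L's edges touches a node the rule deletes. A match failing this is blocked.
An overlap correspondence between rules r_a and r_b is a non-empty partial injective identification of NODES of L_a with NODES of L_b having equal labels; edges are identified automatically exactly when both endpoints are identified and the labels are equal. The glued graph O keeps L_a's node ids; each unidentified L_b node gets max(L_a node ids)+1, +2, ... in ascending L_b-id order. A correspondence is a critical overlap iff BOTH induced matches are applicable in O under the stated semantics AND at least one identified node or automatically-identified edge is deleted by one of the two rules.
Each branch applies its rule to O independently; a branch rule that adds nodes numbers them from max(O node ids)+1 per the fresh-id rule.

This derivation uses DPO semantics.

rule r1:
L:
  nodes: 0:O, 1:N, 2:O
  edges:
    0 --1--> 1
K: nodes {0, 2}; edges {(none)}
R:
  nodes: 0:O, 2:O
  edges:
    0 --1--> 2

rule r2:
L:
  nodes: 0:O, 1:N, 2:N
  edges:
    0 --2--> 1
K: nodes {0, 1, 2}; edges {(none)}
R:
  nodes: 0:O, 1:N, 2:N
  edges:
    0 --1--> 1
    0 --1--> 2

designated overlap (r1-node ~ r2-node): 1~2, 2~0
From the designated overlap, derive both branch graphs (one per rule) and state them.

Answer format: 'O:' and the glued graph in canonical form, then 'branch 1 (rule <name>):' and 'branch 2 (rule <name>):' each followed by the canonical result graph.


O:
nodes: 0:O, 1:N, 2:O, 3:N
edges: (0,1,1); (2,3,2)
branch 1 (rule r1):
nodes: 0:O, 2:O, 3:N
edges: (0,2,1); (2,3,2)
branch 2 (rule r2):
nodes: 0:O, 1:N, 2:O, 3:N
edges: (0,1,1); (2,1,1); (2,3,1)
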